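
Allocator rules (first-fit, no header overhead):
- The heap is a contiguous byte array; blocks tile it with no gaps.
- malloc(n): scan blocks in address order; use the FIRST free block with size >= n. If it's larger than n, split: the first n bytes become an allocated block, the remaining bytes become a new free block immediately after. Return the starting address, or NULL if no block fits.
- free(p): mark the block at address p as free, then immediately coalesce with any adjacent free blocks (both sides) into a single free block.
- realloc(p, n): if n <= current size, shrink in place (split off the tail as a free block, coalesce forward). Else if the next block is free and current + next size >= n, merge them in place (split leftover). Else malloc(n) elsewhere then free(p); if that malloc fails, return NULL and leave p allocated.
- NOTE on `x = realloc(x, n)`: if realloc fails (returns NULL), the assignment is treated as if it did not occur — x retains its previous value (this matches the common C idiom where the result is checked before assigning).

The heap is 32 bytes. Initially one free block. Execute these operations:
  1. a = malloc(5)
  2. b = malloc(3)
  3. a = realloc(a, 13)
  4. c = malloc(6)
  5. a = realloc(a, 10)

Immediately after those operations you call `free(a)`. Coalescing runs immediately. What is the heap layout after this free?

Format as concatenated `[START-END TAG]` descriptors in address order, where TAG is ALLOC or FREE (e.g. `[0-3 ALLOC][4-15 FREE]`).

Answer: [0-4 FREE][5-7 ALLOC][8-20 FREE][21-26 ALLOC][27-31 FREE]

Derivation:
Op 1: a = malloc(5) -> a = 0; heap: [0-4 ALLOC][5-31 FREE]
Op 2: b = malloc(3) -> b = 5; heap: [0-4 ALLOC][5-7 ALLOC][8-31 FREE]
Op 3: a = realloc(a, 13) -> a = 8; heap: [0-4 FREE][5-7 ALLOC][8-20 ALLOC][21-31 FREE]
Op 4: c = malloc(6) -> c = 21; heap: [0-4 FREE][5-7 ALLOC][8-20 ALLOC][21-26 ALLOC][27-31 FREE]
Op 5: a = realloc(a, 10) -> a = 8; heap: [0-4 FREE][5-7 ALLOC][8-17 ALLOC][18-20 FREE][21-26 ALLOC][27-31 FREE]
free(a): a = 8 -> block [8-17 ALLOC]; mark free, coalesce with adjacent free neighbors -> [0-4 FREE][5-7 ALLOC][8-20 FREE][21-26 ALLOC][27-31 FREE]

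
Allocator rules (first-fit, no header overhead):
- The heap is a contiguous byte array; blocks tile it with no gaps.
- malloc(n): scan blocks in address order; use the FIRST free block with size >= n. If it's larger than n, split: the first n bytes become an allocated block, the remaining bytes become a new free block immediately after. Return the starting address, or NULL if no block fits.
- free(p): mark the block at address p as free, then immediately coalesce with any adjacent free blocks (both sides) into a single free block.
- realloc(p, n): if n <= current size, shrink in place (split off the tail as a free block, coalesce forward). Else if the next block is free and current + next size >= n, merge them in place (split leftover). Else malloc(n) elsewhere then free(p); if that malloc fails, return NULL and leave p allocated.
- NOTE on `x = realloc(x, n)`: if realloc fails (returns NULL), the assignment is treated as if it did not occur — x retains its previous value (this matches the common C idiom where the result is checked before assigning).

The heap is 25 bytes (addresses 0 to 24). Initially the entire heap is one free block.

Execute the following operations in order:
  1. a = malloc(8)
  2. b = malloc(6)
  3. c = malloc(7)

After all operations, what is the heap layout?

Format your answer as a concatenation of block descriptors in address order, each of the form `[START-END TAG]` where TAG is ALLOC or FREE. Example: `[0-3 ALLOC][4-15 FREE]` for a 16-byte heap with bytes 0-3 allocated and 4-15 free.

Op 1: a = malloc(8) -> a = 0; heap: [0-7 ALLOC][8-24 FREE]
Op 2: b = malloc(6) -> b = 8; heap: [0-7 ALLOC][8-13 ALLOC][14-24 FREE]
Op 3: c = malloc(7) -> c = 14; heap: [0-7 ALLOC][8-13 ALLOC][14-20 ALLOC][21-24 FREE]

Answer: [0-7 ALLOC][8-13 ALLOC][14-20 ALLOC][21-24 FREE]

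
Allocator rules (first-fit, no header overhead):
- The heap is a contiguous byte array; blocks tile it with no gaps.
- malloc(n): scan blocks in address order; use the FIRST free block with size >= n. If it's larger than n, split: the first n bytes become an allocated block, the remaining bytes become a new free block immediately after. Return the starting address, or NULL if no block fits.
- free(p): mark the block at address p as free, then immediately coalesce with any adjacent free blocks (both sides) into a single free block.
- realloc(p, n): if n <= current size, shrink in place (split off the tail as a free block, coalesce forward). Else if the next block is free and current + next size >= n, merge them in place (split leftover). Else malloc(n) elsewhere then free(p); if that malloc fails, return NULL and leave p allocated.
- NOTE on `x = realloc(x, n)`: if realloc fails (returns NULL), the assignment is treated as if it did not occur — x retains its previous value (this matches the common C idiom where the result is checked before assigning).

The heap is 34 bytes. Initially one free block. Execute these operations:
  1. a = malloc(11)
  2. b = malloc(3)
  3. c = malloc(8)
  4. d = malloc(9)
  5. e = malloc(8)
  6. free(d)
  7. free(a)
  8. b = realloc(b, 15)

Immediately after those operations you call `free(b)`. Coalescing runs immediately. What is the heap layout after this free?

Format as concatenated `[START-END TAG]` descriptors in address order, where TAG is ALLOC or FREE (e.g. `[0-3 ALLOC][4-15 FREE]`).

Op 1: a = malloc(11) -> a = 0; heap: [0-10 ALLOC][11-33 FREE]
Op 2: b = malloc(3) -> b = 11; heap: [0-10 ALLOC][11-13 ALLOC][14-33 FREE]
Op 3: c = malloc(8) -> c = 14; heap: [0-10 ALLOC][11-13 ALLOC][14-21 ALLOC][22-33 FREE]
Op 4: d = malloc(9) -> d = 22; heap: [0-10 ALLOC][11-13 ALLOC][14-21 ALLOC][22-30 ALLOC][31-33 FREE]
Op 5: e = malloc(8) -> e = NULL; heap: [0-10 ALLOC][11-13 ALLOC][14-21 ALLOC][22-30 ALLOC][31-33 FREE]
Op 6: free(d) -> (freed d); heap: [0-10 ALLOC][11-13 ALLOC][14-21 ALLOC][22-33 FREE]
Op 7: free(a) -> (freed a); heap: [0-10 FREE][11-13 ALLOC][14-21 ALLOC][22-33 FREE]
Op 8: b = realloc(b, 15) -> NULL (b unchanged); heap: [0-10 FREE][11-13 ALLOC][14-21 ALLOC][22-33 FREE]
free(b): b = 11 -> block [11-13 ALLOC]; mark free, coalesce with adjacent free neighbors -> [0-13 FREE][14-21 ALLOC][22-33 FREE]

Answer: [0-13 FREE][14-21 ALLOC][22-33 FREE]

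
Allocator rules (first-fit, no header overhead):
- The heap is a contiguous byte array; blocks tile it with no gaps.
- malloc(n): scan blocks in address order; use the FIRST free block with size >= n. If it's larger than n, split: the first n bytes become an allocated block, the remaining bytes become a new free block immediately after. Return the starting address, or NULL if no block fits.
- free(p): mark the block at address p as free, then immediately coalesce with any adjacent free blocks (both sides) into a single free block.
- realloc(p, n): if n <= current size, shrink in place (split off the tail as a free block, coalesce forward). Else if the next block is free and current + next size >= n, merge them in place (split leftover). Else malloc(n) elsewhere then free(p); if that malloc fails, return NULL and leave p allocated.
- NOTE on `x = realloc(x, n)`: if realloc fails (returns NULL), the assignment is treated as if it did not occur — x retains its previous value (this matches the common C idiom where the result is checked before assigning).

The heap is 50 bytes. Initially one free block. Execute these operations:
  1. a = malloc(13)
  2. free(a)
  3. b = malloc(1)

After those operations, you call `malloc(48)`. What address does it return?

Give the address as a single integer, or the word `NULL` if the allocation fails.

Op 1: a = malloc(13) -> a = 0; heap: [0-12 ALLOC][13-49 FREE]
Op 2: free(a) -> (freed a); heap: [0-49 FREE]
Op 3: b = malloc(1) -> b = 0; heap: [0-0 ALLOC][1-49 FREE]
malloc(48): first-fit scan over [0-0 ALLOC][1-49 FREE] -> 1

Answer: 1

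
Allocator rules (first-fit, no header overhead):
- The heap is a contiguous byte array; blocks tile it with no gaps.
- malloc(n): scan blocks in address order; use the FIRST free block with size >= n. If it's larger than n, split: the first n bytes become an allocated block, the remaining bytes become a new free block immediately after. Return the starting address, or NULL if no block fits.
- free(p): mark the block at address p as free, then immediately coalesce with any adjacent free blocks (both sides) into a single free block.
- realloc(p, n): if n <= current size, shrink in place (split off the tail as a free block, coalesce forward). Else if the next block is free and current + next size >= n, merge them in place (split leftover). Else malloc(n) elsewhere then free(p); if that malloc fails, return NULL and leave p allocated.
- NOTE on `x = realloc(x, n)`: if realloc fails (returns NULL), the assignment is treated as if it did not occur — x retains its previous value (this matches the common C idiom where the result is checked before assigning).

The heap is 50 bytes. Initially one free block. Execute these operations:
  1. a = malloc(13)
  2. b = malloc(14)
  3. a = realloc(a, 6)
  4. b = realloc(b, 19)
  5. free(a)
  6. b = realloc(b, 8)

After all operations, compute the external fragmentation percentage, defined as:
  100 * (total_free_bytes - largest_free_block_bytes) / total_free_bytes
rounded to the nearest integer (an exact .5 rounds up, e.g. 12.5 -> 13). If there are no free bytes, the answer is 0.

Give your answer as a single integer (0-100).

Op 1: a = malloc(13) -> a = 0; heap: [0-12 ALLOC][13-49 FREE]
Op 2: b = malloc(14) -> b = 13; heap: [0-12 ALLOC][13-26 ALLOC][27-49 FREE]
Op 3: a = realloc(a, 6) -> a = 0; heap: [0-5 ALLOC][6-12 FREE][13-26 ALLOC][27-49 FREE]
Op 4: b = realloc(b, 19) -> b = 13; heap: [0-5 ALLOC][6-12 FREE][13-31 ALLOC][32-49 FREE]
Op 5: free(a) -> (freed a); heap: [0-12 FREE][13-31 ALLOC][32-49 FREE]
Op 6: b = realloc(b, 8) -> b = 13; heap: [0-12 FREE][13-20 ALLOC][21-49 FREE]
Free blocks: [13 29] total_free=42 largest=29 -> 100*(42-29)/42 = 1300/42 ≈ 30.952 -> rounds to 31

Answer: 31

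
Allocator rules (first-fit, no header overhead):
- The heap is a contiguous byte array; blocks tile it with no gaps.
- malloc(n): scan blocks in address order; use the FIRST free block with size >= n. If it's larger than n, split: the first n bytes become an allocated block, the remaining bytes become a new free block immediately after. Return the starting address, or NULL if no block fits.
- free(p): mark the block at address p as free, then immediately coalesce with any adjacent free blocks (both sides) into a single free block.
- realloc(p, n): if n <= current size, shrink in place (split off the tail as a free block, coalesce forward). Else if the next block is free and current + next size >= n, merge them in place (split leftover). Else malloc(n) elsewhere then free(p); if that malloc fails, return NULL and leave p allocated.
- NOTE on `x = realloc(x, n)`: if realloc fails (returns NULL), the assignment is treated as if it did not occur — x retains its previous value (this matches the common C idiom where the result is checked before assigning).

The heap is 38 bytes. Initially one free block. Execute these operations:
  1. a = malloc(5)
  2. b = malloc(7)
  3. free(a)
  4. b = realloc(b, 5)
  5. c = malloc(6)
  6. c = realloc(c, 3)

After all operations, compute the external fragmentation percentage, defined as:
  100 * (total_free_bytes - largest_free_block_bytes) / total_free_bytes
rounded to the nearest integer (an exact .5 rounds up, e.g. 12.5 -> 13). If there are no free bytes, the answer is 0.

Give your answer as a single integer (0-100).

Op 1: a = malloc(5) -> a = 0; heap: [0-4 ALLOC][5-37 FREE]
Op 2: b = malloc(7) -> b = 5; heap: [0-4 ALLOC][5-11 ALLOC][12-37 FREE]
Op 3: free(a) -> (freed a); heap: [0-4 FREE][5-11 ALLOC][12-37 FREE]
Op 4: b = realloc(b, 5) -> b = 5; heap: [0-4 FREE][5-9 ALLOC][10-37 FREE]
Op 5: c = malloc(6) -> c = 10; heap: [0-4 FREE][5-9 ALLOC][10-15 ALLOC][16-37 FREE]
Op 6: c = realloc(c, 3) -> c = 10; heap: [0-4 FREE][5-9 ALLOC][10-12 ALLOC][13-37 FREE]
Free blocks: [5 25] total_free=30 largest=25 -> 100*(30-25)/30 = 500/30 ≈ 16.667 -> rounds to 17

Answer: 17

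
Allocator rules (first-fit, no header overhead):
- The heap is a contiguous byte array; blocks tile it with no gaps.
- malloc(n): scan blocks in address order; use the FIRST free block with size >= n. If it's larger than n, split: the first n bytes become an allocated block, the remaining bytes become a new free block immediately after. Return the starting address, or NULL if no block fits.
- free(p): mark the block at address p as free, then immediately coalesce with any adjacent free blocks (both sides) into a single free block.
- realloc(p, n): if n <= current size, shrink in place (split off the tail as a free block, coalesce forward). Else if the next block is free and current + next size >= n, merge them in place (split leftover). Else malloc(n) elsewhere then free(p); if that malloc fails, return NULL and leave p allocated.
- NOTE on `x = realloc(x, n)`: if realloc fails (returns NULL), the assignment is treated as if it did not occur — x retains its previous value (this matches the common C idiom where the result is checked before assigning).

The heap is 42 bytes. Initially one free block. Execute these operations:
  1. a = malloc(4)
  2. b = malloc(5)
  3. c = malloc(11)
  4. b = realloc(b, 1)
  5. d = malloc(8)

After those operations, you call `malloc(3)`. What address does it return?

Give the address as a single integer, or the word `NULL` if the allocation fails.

Op 1: a = malloc(4) -> a = 0; heap: [0-3 ALLOC][4-41 FREE]
Op 2: b = malloc(5) -> b = 4; heap: [0-3 ALLOC][4-8 ALLOC][9-41 FREE]
Op 3: c = malloc(11) -> c = 9; heap: [0-3 ALLOC][4-8 ALLOC][9-19 ALLOC][20-41 FREE]
Op 4: b = realloc(b, 1) -> b = 4; heap: [0-3 ALLOC][4-4 ALLOC][5-8 FREE][9-19 ALLOC][20-41 FREE]
Op 5: d = malloc(8) -> d = 20; heap: [0-3 ALLOC][4-4 ALLOC][5-8 FREE][9-19 ALLOC][20-27 ALLOC][28-41 FREE]
malloc(3): first-fit scan over [0-3 ALLOC][4-4 ALLOC][5-8 FREE][9-19 ALLOC][20-27 ALLOC][28-41 FREE] -> 5

Answer: 5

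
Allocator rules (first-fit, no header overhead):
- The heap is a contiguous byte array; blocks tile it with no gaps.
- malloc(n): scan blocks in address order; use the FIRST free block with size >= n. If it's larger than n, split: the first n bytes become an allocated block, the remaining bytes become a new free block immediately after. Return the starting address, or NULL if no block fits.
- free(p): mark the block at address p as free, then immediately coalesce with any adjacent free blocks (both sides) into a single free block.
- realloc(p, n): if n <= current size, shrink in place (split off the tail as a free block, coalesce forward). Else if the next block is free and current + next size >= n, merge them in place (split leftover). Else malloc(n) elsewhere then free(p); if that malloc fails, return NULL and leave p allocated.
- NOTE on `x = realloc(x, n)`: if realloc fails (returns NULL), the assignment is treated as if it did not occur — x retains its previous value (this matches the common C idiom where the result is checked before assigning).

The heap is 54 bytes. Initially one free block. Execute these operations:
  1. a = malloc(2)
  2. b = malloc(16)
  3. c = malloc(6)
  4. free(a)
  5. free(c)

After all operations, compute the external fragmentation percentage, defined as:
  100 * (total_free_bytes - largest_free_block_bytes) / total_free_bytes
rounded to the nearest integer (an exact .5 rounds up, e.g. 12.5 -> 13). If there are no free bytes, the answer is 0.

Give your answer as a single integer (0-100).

Op 1: a = malloc(2) -> a = 0; heap: [0-1 ALLOC][2-53 FREE]
Op 2: b = malloc(16) -> b = 2; heap: [0-1 ALLOC][2-17 ALLOC][18-53 FREE]
Op 3: c = malloc(6) -> c = 18; heap: [0-1 ALLOC][2-17 ALLOC][18-23 ALLOC][24-53 FREE]
Op 4: free(a) -> (freed a); heap: [0-1 FREE][2-17 ALLOC][18-23 ALLOC][24-53 FREE]
Op 5: free(c) -> (freed c); heap: [0-1 FREE][2-17 ALLOC][18-53 FREE]
Free blocks: [2 36] total_free=38 largest=36 -> 100*(38-36)/38 = 200/38 ≈ 5.263 -> rounds to 5

Answer: 5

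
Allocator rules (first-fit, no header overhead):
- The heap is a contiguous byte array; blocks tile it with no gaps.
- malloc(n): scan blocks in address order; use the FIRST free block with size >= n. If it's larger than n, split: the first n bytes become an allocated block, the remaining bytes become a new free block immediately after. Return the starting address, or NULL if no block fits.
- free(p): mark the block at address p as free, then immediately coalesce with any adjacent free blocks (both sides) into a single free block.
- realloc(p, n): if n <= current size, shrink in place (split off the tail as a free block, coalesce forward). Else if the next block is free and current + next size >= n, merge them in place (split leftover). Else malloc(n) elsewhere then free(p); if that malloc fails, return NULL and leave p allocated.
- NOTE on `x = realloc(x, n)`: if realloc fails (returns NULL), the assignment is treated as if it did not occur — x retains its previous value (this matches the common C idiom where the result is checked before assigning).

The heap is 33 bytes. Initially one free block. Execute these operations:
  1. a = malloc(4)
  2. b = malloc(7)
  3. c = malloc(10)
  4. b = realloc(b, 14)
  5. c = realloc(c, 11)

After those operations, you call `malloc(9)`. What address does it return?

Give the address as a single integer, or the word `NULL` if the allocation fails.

Answer: 22

Derivation:
Op 1: a = malloc(4) -> a = 0; heap: [0-3 ALLOC][4-32 FREE]
Op 2: b = malloc(7) -> b = 4; heap: [0-3 ALLOC][4-10 ALLOC][11-32 FREE]
Op 3: c = malloc(10) -> c = 11; heap: [0-3 ALLOC][4-10 ALLOC][11-20 ALLOC][21-32 FREE]
Op 4: b = realloc(b, 14) -> NULL (b unchanged); heap: [0-3 ALLOC][4-10 ALLOC][11-20 ALLOC][21-32 FREE]
Op 5: c = realloc(c, 11) -> c = 11; heap: [0-3 ALLOC][4-10 ALLOC][11-21 ALLOC][22-32 FREE]
malloc(9): first-fit scan over [0-3 ALLOC][4-10 ALLOC][11-21 ALLOC][22-32 FREE] -> 22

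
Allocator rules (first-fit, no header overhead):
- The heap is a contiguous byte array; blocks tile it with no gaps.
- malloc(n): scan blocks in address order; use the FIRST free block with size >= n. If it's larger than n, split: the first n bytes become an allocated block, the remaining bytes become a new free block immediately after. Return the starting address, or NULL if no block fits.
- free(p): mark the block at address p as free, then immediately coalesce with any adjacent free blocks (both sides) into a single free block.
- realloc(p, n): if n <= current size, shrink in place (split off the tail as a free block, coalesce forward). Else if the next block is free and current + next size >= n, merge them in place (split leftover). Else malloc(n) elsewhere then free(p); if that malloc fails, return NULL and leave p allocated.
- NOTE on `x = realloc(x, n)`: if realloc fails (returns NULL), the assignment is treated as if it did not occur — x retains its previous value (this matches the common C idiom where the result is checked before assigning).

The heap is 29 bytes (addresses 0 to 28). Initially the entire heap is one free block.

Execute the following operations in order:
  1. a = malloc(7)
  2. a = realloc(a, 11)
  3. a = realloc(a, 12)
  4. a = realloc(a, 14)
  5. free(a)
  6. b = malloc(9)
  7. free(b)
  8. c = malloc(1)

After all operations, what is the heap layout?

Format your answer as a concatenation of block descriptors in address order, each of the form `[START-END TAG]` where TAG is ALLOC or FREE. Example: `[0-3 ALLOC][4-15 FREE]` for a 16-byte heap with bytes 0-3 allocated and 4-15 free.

Answer: [0-0 ALLOC][1-28 FREE]

Derivation:
Op 1: a = malloc(7) -> a = 0; heap: [0-6 ALLOC][7-28 FREE]
Op 2: a = realloc(a, 11) -> a = 0; heap: [0-10 ALLOC][11-28 FREE]
Op 3: a = realloc(a, 12) -> a = 0; heap: [0-11 ALLOC][12-28 FREE]
Op 4: a = realloc(a, 14) -> a = 0; heap: [0-13 ALLOC][14-28 FREE]
Op 5: free(a) -> (freed a); heap: [0-28 FREE]
Op 6: b = malloc(9) -> b = 0; heap: [0-8 ALLOC][9-28 FREE]
Op 7: free(b) -> (freed b); heap: [0-28 FREE]
Op 8: c = malloc(1) -> c = 0; heap: [0-0 ALLOC][1-28 FREE]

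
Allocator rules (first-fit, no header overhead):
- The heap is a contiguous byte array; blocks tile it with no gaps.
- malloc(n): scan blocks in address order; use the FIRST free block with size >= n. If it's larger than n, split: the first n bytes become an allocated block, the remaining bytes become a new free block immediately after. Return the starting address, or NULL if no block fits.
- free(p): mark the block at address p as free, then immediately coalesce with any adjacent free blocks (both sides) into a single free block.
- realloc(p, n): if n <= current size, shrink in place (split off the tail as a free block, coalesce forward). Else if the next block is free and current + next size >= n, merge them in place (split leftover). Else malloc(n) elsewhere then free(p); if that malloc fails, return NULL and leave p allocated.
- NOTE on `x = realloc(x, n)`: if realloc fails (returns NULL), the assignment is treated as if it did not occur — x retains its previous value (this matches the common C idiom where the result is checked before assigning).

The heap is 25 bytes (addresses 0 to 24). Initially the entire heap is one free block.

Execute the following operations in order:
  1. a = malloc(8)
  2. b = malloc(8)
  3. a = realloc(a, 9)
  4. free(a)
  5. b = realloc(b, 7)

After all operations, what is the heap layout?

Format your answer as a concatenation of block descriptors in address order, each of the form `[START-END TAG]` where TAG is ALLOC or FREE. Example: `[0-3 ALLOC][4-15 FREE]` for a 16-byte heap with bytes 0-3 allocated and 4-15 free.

Answer: [0-7 FREE][8-14 ALLOC][15-24 FREE]

Derivation:
Op 1: a = malloc(8) -> a = 0; heap: [0-7 ALLOC][8-24 FREE]
Op 2: b = malloc(8) -> b = 8; heap: [0-7 ALLOC][8-15 ALLOC][16-24 FREE]
Op 3: a = realloc(a, 9) -> a = 16; heap: [0-7 FREE][8-15 ALLOC][16-24 ALLOC]
Op 4: free(a) -> (freed a); heap: [0-7 FREE][8-15 ALLOC][16-24 FREE]
Op 5: b = realloc(b, 7) -> b = 8; heap: [0-7 FREE][8-14 ALLOC][15-24 FREE]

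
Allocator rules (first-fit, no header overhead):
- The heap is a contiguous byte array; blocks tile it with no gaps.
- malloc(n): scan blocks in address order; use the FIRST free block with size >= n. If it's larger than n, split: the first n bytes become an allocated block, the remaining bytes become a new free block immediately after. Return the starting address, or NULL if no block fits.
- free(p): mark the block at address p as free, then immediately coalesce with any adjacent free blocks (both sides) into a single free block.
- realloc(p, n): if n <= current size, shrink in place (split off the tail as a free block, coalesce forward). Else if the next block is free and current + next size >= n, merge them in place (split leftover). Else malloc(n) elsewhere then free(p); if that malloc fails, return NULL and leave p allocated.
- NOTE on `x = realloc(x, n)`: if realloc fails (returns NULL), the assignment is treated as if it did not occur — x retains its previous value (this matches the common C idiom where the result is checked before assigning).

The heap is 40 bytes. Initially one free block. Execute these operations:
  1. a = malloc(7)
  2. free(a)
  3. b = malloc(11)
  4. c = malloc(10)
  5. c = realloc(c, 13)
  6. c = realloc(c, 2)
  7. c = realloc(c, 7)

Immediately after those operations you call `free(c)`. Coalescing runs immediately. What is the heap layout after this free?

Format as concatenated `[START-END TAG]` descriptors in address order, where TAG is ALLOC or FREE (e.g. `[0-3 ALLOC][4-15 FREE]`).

Op 1: a = malloc(7) -> a = 0; heap: [0-6 ALLOC][7-39 FREE]
Op 2: free(a) -> (freed a); heap: [0-39 FREE]
Op 3: b = malloc(11) -> b = 0; heap: [0-10 ALLOC][11-39 FREE]
Op 4: c = malloc(10) -> c = 11; heap: [0-10 ALLOC][11-20 ALLOC][21-39 FREE]
Op 5: c = realloc(c, 13) -> c = 11; heap: [0-10 ALLOC][11-23 ALLOC][24-39 FREE]
Op 6: c = realloc(c, 2) -> c = 11; heap: [0-10 ALLOC][11-12 ALLOC][13-39 FREE]
Op 7: c = realloc(c, 7) -> c = 11; heap: [0-10 ALLOC][11-17 ALLOC][18-39 FREE]
free(c): c = 11 -> block [11-17 ALLOC]; mark free, coalesce with adjacent free neighbors -> [0-10 ALLOC][11-39 FREE]

Answer: [0-10 ALLOC][11-39 FREE]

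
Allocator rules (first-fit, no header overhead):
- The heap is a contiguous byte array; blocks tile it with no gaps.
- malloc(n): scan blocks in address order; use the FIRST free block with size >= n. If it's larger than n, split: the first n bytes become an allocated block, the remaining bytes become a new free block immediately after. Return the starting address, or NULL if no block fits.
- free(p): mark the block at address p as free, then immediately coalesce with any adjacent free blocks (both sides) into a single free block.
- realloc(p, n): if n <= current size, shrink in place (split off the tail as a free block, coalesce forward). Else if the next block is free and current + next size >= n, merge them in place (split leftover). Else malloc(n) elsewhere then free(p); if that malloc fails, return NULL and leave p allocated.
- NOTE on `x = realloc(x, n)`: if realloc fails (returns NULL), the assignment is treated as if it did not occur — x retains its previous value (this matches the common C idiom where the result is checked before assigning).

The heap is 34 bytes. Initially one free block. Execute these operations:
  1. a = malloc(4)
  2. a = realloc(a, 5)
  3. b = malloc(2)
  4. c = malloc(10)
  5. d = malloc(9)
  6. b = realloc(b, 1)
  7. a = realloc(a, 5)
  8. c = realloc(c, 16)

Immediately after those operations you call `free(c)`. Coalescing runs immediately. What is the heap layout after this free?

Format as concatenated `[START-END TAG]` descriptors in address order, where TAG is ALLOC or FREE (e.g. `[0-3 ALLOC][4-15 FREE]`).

Op 1: a = malloc(4) -> a = 0; heap: [0-3 ALLOC][4-33 FREE]
Op 2: a = realloc(a, 5) -> a = 0; heap: [0-4 ALLOC][5-33 FREE]
Op 3: b = malloc(2) -> b = 5; heap: [0-4 ALLOC][5-6 ALLOC][7-33 FREE]
Op 4: c = malloc(10) -> c = 7; heap: [0-4 ALLOC][5-6 ALLOC][7-16 ALLOC][17-33 FREE]
Op 5: d = malloc(9) -> d = 17; heap: [0-4 ALLOC][5-6 ALLOC][7-16 ALLOC][17-25 ALLOC][26-33 FREE]
Op 6: b = realloc(b, 1) -> b = 5; heap: [0-4 ALLOC][5-5 ALLOC][6-6 FREE][7-16 ALLOC][17-25 ALLOC][26-33 FREE]
Op 7: a = realloc(a, 5) -> a = 0; heap: [0-4 ALLOC][5-5 ALLOC][6-6 FREE][7-16 ALLOC][17-25 ALLOC][26-33 FREE]
Op 8: c = realloc(c, 16) -> NULL (c unchanged); heap: [0-4 ALLOC][5-5 ALLOC][6-6 FREE][7-16 ALLOC][17-25 ALLOC][26-33 FREE]
free(c): c = 7 -> block [7-16 ALLOC]; mark free, coalesce with adjacent free neighbors -> [0-4 ALLOC][5-5 ALLOC][6-16 FREE][17-25 ALLOC][26-33 FREE]

Answer: [0-4 ALLOC][5-5 ALLOC][6-16 FREE][17-25 ALLOC][26-33 FREE]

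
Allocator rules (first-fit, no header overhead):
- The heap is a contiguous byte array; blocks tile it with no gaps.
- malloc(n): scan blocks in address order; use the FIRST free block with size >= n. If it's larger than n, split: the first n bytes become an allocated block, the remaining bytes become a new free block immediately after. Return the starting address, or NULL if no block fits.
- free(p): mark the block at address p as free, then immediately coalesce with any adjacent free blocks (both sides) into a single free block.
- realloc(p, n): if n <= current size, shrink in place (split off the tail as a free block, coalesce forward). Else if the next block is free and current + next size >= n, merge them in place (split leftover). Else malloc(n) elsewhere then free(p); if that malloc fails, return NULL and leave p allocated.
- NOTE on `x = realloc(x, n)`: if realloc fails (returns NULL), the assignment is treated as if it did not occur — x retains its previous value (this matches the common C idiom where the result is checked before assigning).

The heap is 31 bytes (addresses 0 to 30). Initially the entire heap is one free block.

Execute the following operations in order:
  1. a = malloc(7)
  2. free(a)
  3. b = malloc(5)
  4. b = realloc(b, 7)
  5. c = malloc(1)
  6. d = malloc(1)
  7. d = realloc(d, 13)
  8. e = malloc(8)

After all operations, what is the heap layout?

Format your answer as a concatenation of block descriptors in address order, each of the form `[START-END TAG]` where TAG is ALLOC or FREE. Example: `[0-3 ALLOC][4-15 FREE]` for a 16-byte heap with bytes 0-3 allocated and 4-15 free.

Op 1: a = malloc(7) -> a = 0; heap: [0-6 ALLOC][7-30 FREE]
Op 2: free(a) -> (freed a); heap: [0-30 FREE]
Op 3: b = malloc(5) -> b = 0; heap: [0-4 ALLOC][5-30 FREE]
Op 4: b = realloc(b, 7) -> b = 0; heap: [0-6 ALLOC][7-30 FREE]
Op 5: c = malloc(1) -> c = 7; heap: [0-6 ALLOC][7-7 ALLOC][8-30 FREE]
Op 6: d = malloc(1) -> d = 8; heap: [0-6 ALLOC][7-7 ALLOC][8-8 ALLOC][9-30 FREE]
Op 7: d = realloc(d, 13) -> d = 8; heap: [0-6 ALLOC][7-7 ALLOC][8-20 ALLOC][21-30 FREE]
Op 8: e = malloc(8) -> e = 21; heap: [0-6 ALLOC][7-7 ALLOC][8-20 ALLOC][21-28 ALLOC][29-30 FREE]

Answer: [0-6 ALLOC][7-7 ALLOC][8-20 ALLOC][21-28 ALLOC][29-30 FREE]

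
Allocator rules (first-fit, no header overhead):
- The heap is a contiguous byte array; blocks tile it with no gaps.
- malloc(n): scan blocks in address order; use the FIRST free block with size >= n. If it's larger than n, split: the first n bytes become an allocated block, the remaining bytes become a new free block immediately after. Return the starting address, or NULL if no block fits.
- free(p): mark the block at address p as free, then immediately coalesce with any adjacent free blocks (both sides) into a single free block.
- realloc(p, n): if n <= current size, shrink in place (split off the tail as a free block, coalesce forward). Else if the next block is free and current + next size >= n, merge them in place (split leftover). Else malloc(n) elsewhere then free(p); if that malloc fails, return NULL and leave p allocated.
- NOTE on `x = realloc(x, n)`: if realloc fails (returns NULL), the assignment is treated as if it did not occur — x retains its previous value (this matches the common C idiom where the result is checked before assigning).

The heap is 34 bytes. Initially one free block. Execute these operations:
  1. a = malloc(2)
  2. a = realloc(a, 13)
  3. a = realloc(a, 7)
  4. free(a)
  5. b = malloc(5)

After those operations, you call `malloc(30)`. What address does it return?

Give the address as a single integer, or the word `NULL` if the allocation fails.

Op 1: a = malloc(2) -> a = 0; heap: [0-1 ALLOC][2-33 FREE]
Op 2: a = realloc(a, 13) -> a = 0; heap: [0-12 ALLOC][13-33 FREE]
Op 3: a = realloc(a, 7) -> a = 0; heap: [0-6 ALLOC][7-33 FREE]
Op 4: free(a) -> (freed a); heap: [0-33 FREE]
Op 5: b = malloc(5) -> b = 0; heap: [0-4 ALLOC][5-33 FREE]
malloc(30): first-fit scan over [0-4 ALLOC][5-33 FREE] -> NULL

Answer: NULL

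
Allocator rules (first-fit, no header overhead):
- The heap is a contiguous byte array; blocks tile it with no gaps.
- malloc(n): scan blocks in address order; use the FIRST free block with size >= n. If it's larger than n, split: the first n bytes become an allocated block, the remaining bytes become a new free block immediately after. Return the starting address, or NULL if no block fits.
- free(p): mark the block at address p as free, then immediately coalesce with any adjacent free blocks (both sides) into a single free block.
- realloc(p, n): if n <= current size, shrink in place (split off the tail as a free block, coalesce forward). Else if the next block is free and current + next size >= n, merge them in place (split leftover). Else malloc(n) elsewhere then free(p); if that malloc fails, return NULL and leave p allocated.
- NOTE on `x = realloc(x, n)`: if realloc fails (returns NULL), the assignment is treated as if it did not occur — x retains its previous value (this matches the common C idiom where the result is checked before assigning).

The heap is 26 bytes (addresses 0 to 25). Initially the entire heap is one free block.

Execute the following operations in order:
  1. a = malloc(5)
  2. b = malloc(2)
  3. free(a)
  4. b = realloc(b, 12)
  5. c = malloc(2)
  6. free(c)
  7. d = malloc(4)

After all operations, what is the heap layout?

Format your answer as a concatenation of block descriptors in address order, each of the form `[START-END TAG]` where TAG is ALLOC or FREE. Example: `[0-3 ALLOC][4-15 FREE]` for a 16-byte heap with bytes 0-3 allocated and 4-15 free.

Answer: [0-3 ALLOC][4-4 FREE][5-16 ALLOC][17-25 FREE]

Derivation:
Op 1: a = malloc(5) -> a = 0; heap: [0-4 ALLOC][5-25 FREE]
Op 2: b = malloc(2) -> b = 5; heap: [0-4 ALLOC][5-6 ALLOC][7-25 FREE]
Op 3: free(a) -> (freed a); heap: [0-4 FREE][5-6 ALLOC][7-25 FREE]
Op 4: b = realloc(b, 12) -> b = 5; heap: [0-4 FREE][5-16 ALLOC][17-25 FREE]
Op 5: c = malloc(2) -> c = 0; heap: [0-1 ALLOC][2-4 FREE][5-16 ALLOC][17-25 FREE]
Op 6: free(c) -> (freed c); heap: [0-4 FREE][5-16 ALLOC][17-25 FREE]
Op 7: d = malloc(4) -> d = 0; heap: [0-3 ALLOC][4-4 FREE][5-16 ALLOC][17-25 FREE]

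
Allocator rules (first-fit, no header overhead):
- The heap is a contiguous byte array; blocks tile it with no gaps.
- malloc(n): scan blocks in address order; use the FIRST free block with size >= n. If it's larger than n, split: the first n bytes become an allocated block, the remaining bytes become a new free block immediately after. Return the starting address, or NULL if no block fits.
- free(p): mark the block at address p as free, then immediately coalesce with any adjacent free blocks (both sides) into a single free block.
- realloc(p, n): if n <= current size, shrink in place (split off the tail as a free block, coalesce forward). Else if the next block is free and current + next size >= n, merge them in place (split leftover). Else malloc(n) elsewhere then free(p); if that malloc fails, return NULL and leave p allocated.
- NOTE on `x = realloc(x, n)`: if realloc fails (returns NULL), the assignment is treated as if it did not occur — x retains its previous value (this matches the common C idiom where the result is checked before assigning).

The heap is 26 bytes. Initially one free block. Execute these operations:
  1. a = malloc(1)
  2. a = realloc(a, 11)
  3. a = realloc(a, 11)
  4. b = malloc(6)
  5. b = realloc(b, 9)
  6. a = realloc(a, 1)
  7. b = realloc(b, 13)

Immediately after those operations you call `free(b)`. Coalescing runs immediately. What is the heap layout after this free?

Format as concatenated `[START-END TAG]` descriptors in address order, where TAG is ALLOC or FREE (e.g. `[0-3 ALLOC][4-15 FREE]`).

Op 1: a = malloc(1) -> a = 0; heap: [0-0 ALLOC][1-25 FREE]
Op 2: a = realloc(a, 11) -> a = 0; heap: [0-10 ALLOC][11-25 FREE]
Op 3: a = realloc(a, 11) -> a = 0; heap: [0-10 ALLOC][11-25 FREE]
Op 4: b = malloc(6) -> b = 11; heap: [0-10 ALLOC][11-16 ALLOC][17-25 FREE]
Op 5: b = realloc(b, 9) -> b = 11; heap: [0-10 ALLOC][11-19 ALLOC][20-25 FREE]
Op 6: a = realloc(a, 1) -> a = 0; heap: [0-0 ALLOC][1-10 FREE][11-19 ALLOC][20-25 FREE]
Op 7: b = realloc(b, 13) -> b = 11; heap: [0-0 ALLOC][1-10 FREE][11-23 ALLOC][24-25 FREE]
free(b): b = 11 -> block [11-23 ALLOC]; mark free, coalesce with adjacent free neighbors -> [0-0 ALLOC][1-25 FREE]

Answer: [0-0 ALLOC][1-25 FREE]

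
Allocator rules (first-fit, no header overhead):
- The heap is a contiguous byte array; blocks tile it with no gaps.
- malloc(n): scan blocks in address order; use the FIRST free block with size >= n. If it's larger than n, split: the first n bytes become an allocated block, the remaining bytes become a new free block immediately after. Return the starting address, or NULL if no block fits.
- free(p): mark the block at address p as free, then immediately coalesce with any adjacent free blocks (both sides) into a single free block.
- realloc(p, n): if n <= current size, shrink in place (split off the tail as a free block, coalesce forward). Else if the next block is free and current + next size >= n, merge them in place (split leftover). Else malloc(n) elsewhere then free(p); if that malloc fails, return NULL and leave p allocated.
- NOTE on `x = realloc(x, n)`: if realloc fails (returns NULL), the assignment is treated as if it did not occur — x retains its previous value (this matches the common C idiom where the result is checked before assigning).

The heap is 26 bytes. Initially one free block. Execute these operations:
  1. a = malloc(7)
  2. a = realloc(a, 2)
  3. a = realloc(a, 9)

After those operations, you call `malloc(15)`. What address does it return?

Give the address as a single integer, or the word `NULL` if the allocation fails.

Answer: 9

Derivation:
Op 1: a = malloc(7) -> a = 0; heap: [0-6 ALLOC][7-25 FREE]
Op 2: a = realloc(a, 2) -> a = 0; heap: [0-1 ALLOC][2-25 FREE]
Op 3: a = realloc(a, 9) -> a = 0; heap: [0-8 ALLOC][9-25 FREE]
malloc(15): first-fit scan over [0-8 ALLOC][9-25 FREE] -> 9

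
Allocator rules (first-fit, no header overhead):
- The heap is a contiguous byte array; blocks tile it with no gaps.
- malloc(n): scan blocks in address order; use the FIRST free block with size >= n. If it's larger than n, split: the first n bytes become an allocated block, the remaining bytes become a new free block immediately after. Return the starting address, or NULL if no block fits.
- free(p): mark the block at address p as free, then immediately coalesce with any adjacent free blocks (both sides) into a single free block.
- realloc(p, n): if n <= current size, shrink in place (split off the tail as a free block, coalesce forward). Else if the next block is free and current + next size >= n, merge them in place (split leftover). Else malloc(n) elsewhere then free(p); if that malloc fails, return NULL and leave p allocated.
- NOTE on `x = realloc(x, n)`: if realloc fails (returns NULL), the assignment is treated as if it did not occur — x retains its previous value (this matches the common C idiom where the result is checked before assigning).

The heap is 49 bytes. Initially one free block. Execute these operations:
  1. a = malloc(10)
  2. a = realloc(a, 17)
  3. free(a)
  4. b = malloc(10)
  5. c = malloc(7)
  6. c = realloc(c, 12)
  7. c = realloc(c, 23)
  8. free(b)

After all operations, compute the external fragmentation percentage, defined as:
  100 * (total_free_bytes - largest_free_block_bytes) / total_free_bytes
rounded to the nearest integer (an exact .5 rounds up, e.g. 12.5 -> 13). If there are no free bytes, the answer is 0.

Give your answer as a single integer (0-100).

Answer: 38

Derivation:
Op 1: a = malloc(10) -> a = 0; heap: [0-9 ALLOC][10-48 FREE]
Op 2: a = realloc(a, 17) -> a = 0; heap: [0-16 ALLOC][17-48 FREE]
Op 3: free(a) -> (freed a); heap: [0-48 FREE]
Op 4: b = malloc(10) -> b = 0; heap: [0-9 ALLOC][10-48 FREE]
Op 5: c = malloc(7) -> c = 10; heap: [0-9 ALLOC][10-16 ALLOC][17-48 FREE]
Op 6: c = realloc(c, 12) -> c = 10; heap: [0-9 ALLOC][10-21 ALLOC][22-48 FREE]
Op 7: c = realloc(c, 23) -> c = 10; heap: [0-9 ALLOC][10-32 ALLOC][33-48 FREE]
Op 8: free(b) -> (freed b); heap: [0-9 FREE][10-32 ALLOC][33-48 FREE]
Free blocks: [10 16] total_free=26 largest=16 -> 100*(26-16)/26 = 1000/26 ≈ 38.462 -> rounds to 38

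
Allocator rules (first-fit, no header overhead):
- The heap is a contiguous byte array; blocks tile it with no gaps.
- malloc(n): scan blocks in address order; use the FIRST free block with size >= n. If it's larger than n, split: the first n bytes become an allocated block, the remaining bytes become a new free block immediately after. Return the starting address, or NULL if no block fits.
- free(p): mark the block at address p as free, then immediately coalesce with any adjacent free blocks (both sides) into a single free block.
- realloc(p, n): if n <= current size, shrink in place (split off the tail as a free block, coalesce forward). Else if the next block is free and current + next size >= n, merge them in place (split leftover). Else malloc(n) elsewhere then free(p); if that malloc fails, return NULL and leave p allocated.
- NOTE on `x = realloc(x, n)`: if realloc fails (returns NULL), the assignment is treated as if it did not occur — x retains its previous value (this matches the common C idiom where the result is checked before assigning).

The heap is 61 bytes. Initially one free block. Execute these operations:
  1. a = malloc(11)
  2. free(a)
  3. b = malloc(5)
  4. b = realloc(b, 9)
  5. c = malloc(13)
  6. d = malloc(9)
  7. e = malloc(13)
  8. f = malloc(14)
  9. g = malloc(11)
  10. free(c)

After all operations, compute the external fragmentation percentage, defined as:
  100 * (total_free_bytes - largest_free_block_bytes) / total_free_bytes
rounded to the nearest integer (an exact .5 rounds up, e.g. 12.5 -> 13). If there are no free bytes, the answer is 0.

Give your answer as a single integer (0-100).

Answer: 19

Derivation:
Op 1: a = malloc(11) -> a = 0; heap: [0-10 ALLOC][11-60 FREE]
Op 2: free(a) -> (freed a); heap: [0-60 FREE]
Op 3: b = malloc(5) -> b = 0; heap: [0-4 ALLOC][5-60 FREE]
Op 4: b = realloc(b, 9) -> b = 0; heap: [0-8 ALLOC][9-60 FREE]
Op 5: c = malloc(13) -> c = 9; heap: [0-8 ALLOC][9-21 ALLOC][22-60 FREE]
Op 6: d = malloc(9) -> d = 22; heap: [0-8 ALLOC][9-21 ALLOC][22-30 ALLOC][31-60 FREE]
Op 7: e = malloc(13) -> e = 31; heap: [0-8 ALLOC][9-21 ALLOC][22-30 ALLOC][31-43 ALLOC][44-60 FREE]
Op 8: f = malloc(14) -> f = 44; heap: [0-8 ALLOC][9-21 ALLOC][22-30 ALLOC][31-43 ALLOC][44-57 ALLOC][58-60 FREE]
Op 9: g = malloc(11) -> g = NULL; heap: [0-8 ALLOC][9-21 ALLOC][22-30 ALLOC][31-43 ALLOC][44-57 ALLOC][58-60 FREE]
Op 10: free(c) -> (freed c); heap: [0-8 ALLOC][9-21 FREE][22-30 ALLOC][31-43 ALLOC][44-57 ALLOC][58-60 FREE]
Free blocks: [13 3] total_free=16 largest=13 -> 100*(16-13)/16 = 300/16 = 18.75 -> rounds to 19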